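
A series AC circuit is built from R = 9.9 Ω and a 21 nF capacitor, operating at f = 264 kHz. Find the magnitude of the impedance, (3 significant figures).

ω = 2πf = 1.659e+06 rad/s
X_C = 1/(ωC) = 28.7 Ω
Z = 9.90 − j28.7 Ω
|Z| = √(9.90² + 28.7²) = 30.4 Ω

30.4 Ω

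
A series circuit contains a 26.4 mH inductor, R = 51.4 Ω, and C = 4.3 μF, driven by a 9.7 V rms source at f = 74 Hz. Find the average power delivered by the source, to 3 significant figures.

ω = 2πf = 465.0 rad/s
X_L = ωL = 12.3 Ω
X_C = 1/(ωC) = 500 Ω
Net reactance X = X_L − X_C = -488 Ω
Z = 51.4 − j488 Ω
|Z| = √(51.4² + 488²) = 491 Ω
∠Z = arctan(-488/51.4) = -84.0°
I = V/|Z| = 19.8 mA
P = VI cos φ = 9.7 × 0.0198 × cos(-84.0°) = 20.1 mW

20.1 mW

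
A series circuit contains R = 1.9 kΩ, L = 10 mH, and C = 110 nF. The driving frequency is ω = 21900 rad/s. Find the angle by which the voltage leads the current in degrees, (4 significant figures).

X_L = ωL = 219.0 Ω
X_C = 1/(ωC) = 415.1 Ω
Net reactance X = X_L − X_C = -196.1 Ω
Z = 1900 − j196.1 Ω
|Z| = √(1900² + 196.1²) = 1910 Ω
∠Z = arctan(-196.1/1900) = -5.893°

-5.893°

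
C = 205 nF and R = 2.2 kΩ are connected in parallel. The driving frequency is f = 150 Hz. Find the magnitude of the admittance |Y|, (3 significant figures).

494 μS

ω = 2πf = 942.5 rad/s
X_C = 1/(ωC) = 5180 Ω
Parallel: admittances add. Y = 1/R + jωC
Y = (0.000455 + j0.000193) S
|Y| = 0.000494 S → |Z| = 1/|Y| = 2020 Ω, ∠Z = −∠Y = -23.0°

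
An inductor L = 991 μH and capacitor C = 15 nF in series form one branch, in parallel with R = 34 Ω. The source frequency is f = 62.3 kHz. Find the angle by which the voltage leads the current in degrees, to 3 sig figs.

8.88°

ω = 2πf = 391400 rad/s
X_L = ωL = 388 Ω
X_C = 1/(ωC) = 170 Ω
Branch 1: Z₁ = R = 34.0 Ω
Branch 2 (series LC): Z₂ = j(X_L − X_C) = j218 Ω
Parallel: Z = Z₁Z₂/(Z₁+Z₂), |Z| = 33.6 Ω, ∠Z = 8.88°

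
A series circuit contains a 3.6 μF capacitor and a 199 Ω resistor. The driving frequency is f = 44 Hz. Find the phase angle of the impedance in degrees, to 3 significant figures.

-78.8°

ω = 2πf = 276.5 rad/s
X_C = 1/(ωC) = 1000 Ω
Z = 199 − j1000 Ω
|Z| = √(199² + 1000²) = 1020 Ω
∠Z = arctan(-1000/199) = -78.8°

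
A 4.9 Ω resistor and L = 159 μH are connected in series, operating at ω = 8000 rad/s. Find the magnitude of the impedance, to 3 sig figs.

5.06 Ω

X_L = ωL = 1.27 Ω
Z = 4.90 + j1.27 Ω
|Z| = √(4.90² + 1.27²) = 5.06 Ω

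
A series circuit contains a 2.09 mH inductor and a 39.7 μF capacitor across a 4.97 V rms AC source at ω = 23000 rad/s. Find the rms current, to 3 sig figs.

106 mA

X_L = ωL = 48.1 Ω
X_C = 1/(ωC) = 1.10 Ω
Net reactance X = X_L − X_C = 47.0 Ω
Z = j47.0 Ω
|Z| = √(0² + 47.0²) = 47.0 Ω
I = V/|Z| = 4.97/47.0 = 106 mA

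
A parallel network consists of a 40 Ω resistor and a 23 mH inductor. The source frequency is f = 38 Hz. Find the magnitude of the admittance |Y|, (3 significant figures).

184 mS

ω = 2πf = 238.8 rad/s
X_L = ωL = 5.49 Ω
Parallel: admittances add. Y = 1/R + 1/(jωL)
Y = (0.0250 − j0.182) S
|Y| = 0.184 S → |Z| = 1/|Y| = 5.44 Ω, ∠Z = −∠Y = 82.2°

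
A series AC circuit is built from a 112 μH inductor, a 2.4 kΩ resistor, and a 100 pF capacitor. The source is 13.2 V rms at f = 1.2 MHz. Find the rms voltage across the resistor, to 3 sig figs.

12.9 V

ω = 2πf = 7.54e+06 rad/s
X_L = ωL = 844 Ω
X_C = 1/(ωC) = 1330 Ω
Net reactance X = X_L − X_C = -482 Ω
Z = 2400 − j482 Ω
|Z| = √(2400² + 482²) = 2450 Ω
I = V/|Z| = 5.39 mA
V_R = I·|Z_R| = 0.00539 × 2400 = 12.9 V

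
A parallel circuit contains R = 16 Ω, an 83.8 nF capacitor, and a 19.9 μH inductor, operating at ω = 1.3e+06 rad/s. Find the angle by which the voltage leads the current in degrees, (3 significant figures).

X_L = ωL = 25.9 Ω
X_C = 1/(ωC) = 9.18 Ω
Parallel: admittances add. Y = 1/R + 1/(jωL) + jωC
Y = (0.0625 + j0.0703) S
|Y| = 0.0941 S → |Z| = 1/|Y| = 10.6 Ω, ∠Z = −∠Y = -48.4°

-48.4°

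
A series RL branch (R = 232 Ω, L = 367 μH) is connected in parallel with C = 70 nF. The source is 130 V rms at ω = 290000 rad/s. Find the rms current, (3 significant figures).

2.47 A

X_L = ωL = 106 Ω
X_C = 1/(ωC) = 49.3 Ω
Branch 1 (R+jX_L): Z₁ = 232 + j106 Ω, |Z₁| = 255 Ω
Branch 2 (−jX_C): Z₂ = −j49.3 Ω
Parallel: Z = Z₁Z₂/(Z₁+Z₂), |Z| = 52.6 Ω, ∠Z = -79.2°
I = V/|Z| = 130/52.6 = 2.47 A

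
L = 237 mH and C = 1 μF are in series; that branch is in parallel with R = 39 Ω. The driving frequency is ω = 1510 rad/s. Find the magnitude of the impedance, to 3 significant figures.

X_L = ωL = 358 Ω
X_C = 1/(ωC) = 662 Ω
Branch 1: Z₁ = R = 39.0 Ω
Branch 2 (series LC): Z₂ = j(X_L − X_C) = −j304 Ω
Parallel: Z = Z₁Z₂/(Z₁+Z₂), |Z| = 38.7 Ω, ∠Z = -7.30°

38.7 Ω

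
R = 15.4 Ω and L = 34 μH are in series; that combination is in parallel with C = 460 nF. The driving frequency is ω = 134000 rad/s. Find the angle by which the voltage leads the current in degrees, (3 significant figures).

-36.4°

X_L = ωL = 4.56 Ω
X_C = 1/(ωC) = 16.2 Ω
Branch 1 (R+jX_L): Z₁ = 15.4 + j4.56 Ω, |Z₁| = 16.1 Ω
Branch 2 (−jX_C): Z₂ = −j16.2 Ω
Parallel: Z = Z₁Z₂/(Z₁+Z₂), |Z| = 13.5 Ω, ∠Z = -36.4°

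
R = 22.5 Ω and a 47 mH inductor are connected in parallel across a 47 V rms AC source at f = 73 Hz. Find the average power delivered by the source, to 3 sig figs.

ω = 2πf = 458.7 rad/s
X_L = ωL = 21.6 Ω
Parallel: admittances add. Y = 1/R + 1/(jωL)
Y = (0.0444 − j0.0464) S
|Y| = 0.0642 S → |Z| = 1/|Y| = 15.6 Ω, ∠Z = −∠Y = 46.2°
I = V/|Z| = 3.02 A
P = VI cos φ = 47 × 3.02 × cos(46.2°) = 98.2 W

98.2 W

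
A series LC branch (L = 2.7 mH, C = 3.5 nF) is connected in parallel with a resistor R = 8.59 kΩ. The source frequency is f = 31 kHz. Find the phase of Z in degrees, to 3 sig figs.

ω = 2πf = 194800 rad/s
X_L = ωL = 526 Ω
X_C = 1/(ωC) = 1470 Ω
Branch 1: Z₁ = R = 8590 Ω
Branch 2 (series LC): Z₂ = j(X_L − X_C) = −j941 Ω
Parallel: Z = Z₁Z₂/(Z₁+Z₂), |Z| = 935 Ω, ∠Z = -83.7°

-83.7°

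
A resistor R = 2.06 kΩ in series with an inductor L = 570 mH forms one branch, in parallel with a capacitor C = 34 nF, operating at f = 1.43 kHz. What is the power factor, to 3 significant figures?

ω = 2πf = 8985 rad/s
X_L = ωL = 5120 Ω
X_C = 1/(ωC) = 3270 Ω
Branch 1 (R+jX_L): Z₁ = 2060 + j5120 Ω, |Z₁| = 5520 Ω
Branch 2 (−jX_C): Z₂ = −j3270 Ω
Parallel: Z = Z₁Z₂/(Z₁+Z₂), |Z| = 6530 Ω, ∠Z = -63.8°
cos φ = cos(-63.8°) = 0.441

0.441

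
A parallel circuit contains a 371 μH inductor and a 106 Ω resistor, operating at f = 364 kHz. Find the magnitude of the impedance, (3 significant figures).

ω = 2πf = 2.287e+06 rad/s
X_L = ωL = 849 Ω
Parallel: admittances add. Y = 1/R + 1/(jωL)
Y = (0.00943 − j0.00118) S
|Y| = 0.00951 S → |Z| = 1/|Y| = 105 Ω, ∠Z = −∠Y = 7.12°

105 Ω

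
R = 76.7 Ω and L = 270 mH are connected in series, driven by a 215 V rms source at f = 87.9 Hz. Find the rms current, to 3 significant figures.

ω = 2πf = 552.3 rad/s
X_L = ωL = 149 Ω
Z = 76.7 + j149 Ω
|Z| = √(76.7² + 149²) = 168 Ω
I = V/|Z| = 215/168 = 1.28 A

1.28 A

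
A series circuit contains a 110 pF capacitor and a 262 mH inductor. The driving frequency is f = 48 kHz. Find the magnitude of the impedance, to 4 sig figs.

ω = 2πf = 301600 rad/s
X_L = ωL = 79020 Ω
X_C = 1/(ωC) = 30140 Ω
Net reactance X = X_L − X_C = 48870 Ω
Z = j48870 Ω
|Z| = √(0² + 48870²) = 48870 Ω

48870 Ω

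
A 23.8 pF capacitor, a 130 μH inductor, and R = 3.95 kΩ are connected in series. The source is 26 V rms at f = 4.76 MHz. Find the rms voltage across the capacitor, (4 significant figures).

7.829 V

ω = 2πf = 2.991e+07 rad/s
X_L = ωL = 3888 Ω
X_C = 1/(ωC) = 1405 Ω
Net reactance X = X_L − X_C = 2483 Ω
Z = 3950 + j2483 Ω
|Z| = √(3950² + 2483²) = 4666 Ω
I = V/|Z| = 5.573 mA
V_C = I·|Z_C| = 0.005573 × 1405 = 7.829 V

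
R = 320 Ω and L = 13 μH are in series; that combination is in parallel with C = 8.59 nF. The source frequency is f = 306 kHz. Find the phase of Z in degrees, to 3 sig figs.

ω = 2πf = 1.923e+06 rad/s
X_L = ωL = 25.0 Ω
X_C = 1/(ωC) = 60.5 Ω
Branch 1 (R+jX_L): Z₁ = 320 + j25.0 Ω, |Z₁| = 321 Ω
Branch 2 (−jX_C): Z₂ = −j60.5 Ω
Parallel: Z = Z₁Z₂/(Z₁+Z₂), |Z| = 60.4 Ω, ∠Z = -79.2°

-79.2°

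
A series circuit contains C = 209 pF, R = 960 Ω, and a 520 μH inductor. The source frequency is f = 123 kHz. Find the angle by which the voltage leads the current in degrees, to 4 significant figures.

ω = 2πf = 772800 rad/s
X_L = ωL = 401.9 Ω
X_C = 1/(ωC) = 6191 Ω
Net reactance X = X_L − X_C = -5789 Ω
Z = 960.0 − j5789 Ω
|Z| = √(960.0² + 5789²) = 5868 Ω
∠Z = arctan(-5789/960.0) = -80.58°

-80.58°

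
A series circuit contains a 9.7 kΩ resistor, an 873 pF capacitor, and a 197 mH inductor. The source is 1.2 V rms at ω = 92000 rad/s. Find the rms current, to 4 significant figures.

X_L = ωL = 18120 Ω
X_C = 1/(ωC) = 12450 Ω
Net reactance X = X_L − X_C = 5673 Ω
Z = 9700 + j5673 Ω
|Z| = √(9700² + 5673²) = 11240 Ω
I = V/|Z| = 1.2/11240 = 106.8 μA

106.8 μA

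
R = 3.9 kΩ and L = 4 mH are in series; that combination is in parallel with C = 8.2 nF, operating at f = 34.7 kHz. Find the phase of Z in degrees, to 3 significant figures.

ω = 2πf = 218000 rad/s
X_L = ωL = 872 Ω
X_C = 1/(ωC) = 559 Ω
Branch 1 (R+jX_L): Z₁ = 3900 + j872 Ω, |Z₁| = 4000 Ω
Branch 2 (−jX_C): Z₂ = −j559 Ω
Parallel: Z = Z₁Z₂/(Z₁+Z₂), |Z| = 571 Ω, ∠Z = -82.0°

-82.0°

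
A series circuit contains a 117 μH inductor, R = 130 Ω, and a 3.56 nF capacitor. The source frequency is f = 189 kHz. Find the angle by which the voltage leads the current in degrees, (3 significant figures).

-36.9°

ω = 2πf = 1.188e+06 rad/s
X_L = ωL = 139 Ω
X_C = 1/(ωC) = 237 Ω
Net reactance X = X_L − X_C = -97.6 Ω
Z = 130 − j97.6 Ω
|Z| = √(130² + 97.6²) = 163 Ω
∠Z = arctan(-97.6/130) = -36.9°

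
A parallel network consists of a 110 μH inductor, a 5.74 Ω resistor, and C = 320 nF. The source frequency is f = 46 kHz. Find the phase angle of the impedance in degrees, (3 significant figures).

-19.3°

ω = 2πf = 289000 rad/s
X_L = ωL = 31.8 Ω
X_C = 1/(ωC) = 10.8 Ω
Parallel: admittances add. Y = 1/R + 1/(jωL) + jωC
Y = (0.174 + j0.0610) S
|Y| = 0.185 S → |Z| = 1/|Y| = 5.42 Ω, ∠Z = −∠Y = -19.3°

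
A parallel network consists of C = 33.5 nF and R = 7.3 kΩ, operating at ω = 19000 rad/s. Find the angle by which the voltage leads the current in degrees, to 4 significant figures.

X_C = 1/(ωC) = 1571 Ω
Parallel: admittances add. Y = 1/R + jωC
Y = (0.0001370 + j0.0006365) S
|Y| = 0.0006511 S → |Z| = 1/|Y| = 1536 Ω, ∠Z = −∠Y = -77.85°

-77.85°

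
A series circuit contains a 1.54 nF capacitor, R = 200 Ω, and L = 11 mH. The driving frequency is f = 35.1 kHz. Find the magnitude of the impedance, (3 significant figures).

ω = 2πf = 220500 rad/s
X_L = ωL = 2430 Ω
X_C = 1/(ωC) = 2940 Ω
Net reactance X = X_L − X_C = -518 Ω
Z = 200 − j518 Ω
|Z| = √(200² + 518²) = 556 Ω

556 Ω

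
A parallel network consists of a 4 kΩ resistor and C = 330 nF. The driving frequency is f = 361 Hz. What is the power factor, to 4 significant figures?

0.3168

ω = 2πf = 2268 rad/s
X_C = 1/(ωC) = 1336 Ω
Parallel: admittances add. Y = 1/R + jωC
Y = (0.0002500 + j0.0007485) S
|Y| = 0.0007892 S → |Z| = 1/|Y| = 1267 Ω, ∠Z = −∠Y = -71.53°
cos φ = cos(-71.53°) = 0.3168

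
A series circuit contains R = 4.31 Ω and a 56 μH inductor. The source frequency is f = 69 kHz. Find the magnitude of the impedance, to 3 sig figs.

24.7 Ω

ω = 2πf = 433500 rad/s
X_L = ωL = 24.3 Ω
Z = 4.31 + j24.3 Ω
|Z| = √(4.31² + 24.3²) = 24.7 Ω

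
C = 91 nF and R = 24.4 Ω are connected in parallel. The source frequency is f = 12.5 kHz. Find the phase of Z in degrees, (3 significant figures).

-9.89°

ω = 2πf = 78540 rad/s
X_C = 1/(ωC) = 140 Ω
Parallel: admittances add. Y = 1/R + jωC
Y = (0.0410 + j0.00715) S
|Y| = 0.0416 S → |Z| = 1/|Y| = 24.0 Ω, ∠Z = −∠Y = -9.89°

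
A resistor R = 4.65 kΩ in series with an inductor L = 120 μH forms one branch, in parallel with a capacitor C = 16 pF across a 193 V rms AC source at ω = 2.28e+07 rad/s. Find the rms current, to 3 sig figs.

60.7 mA

X_L = ωL = 2740 Ω
X_C = 1/(ωC) = 2740 Ω
Branch 1 (R+jX_L): Z₁ = 4650 + j2740 Ω, |Z₁| = 5400 Ω
Branch 2 (−jX_C): Z₂ = −j2740 Ω
Parallel: Z = Z₁Z₂/(Z₁+Z₂), |Z| = 3180 Ω, ∠Z = -59.5°
I = V/|Z| = 193/3180 = 60.7 mA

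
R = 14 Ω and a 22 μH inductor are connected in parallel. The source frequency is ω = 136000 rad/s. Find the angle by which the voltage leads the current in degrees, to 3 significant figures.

77.9°

X_L = ωL = 2.99 Ω
Parallel: admittances add. Y = 1/R + 1/(jωL)
Y = (0.0714 − j0.334) S
|Y| = 0.342 S → |Z| = 1/|Y| = 2.93 Ω, ∠Z = −∠Y = 77.9°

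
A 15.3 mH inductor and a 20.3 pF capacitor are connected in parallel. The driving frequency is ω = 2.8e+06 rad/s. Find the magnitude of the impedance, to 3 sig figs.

X_L = ωL = 42800 Ω
X_C = 1/(ωC) = 17600 Ω
Parallel: admittances add. Y = 1/(jωL) + jωC
Y = (0 + j3.35e-05) S
|Y| = 3.35e-05 S → |Z| = 1/|Y| = 29900 Ω, ∠Z = −∠Y = -90.0°

29900 Ω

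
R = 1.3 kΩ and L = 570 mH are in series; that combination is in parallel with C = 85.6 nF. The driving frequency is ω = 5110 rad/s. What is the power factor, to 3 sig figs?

X_L = ωL = 2910 Ω
X_C = 1/(ωC) = 2290 Ω
Branch 1 (R+jX_L): Z₁ = 1300 + j2910 Ω, |Z₁| = 3190 Ω
Branch 2 (−jX_C): Z₂ = −j2290 Ω
Parallel: Z = Z₁Z₂/(Z₁+Z₂), |Z| = 5050 Ω, ∠Z = -49.8°
cos φ = cos(-49.8°) = 0.646

0.646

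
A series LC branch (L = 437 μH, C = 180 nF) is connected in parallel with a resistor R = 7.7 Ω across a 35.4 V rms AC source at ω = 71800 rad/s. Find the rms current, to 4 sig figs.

4.661 A

X_L = ωL = 31.38 Ω
X_C = 1/(ωC) = 77.38 Ω
Branch 1: Z₁ = R = 7.700 Ω
Branch 2 (series LC): Z₂ = j(X_L − X_C) = −j46.00 Ω
Parallel: Z = Z₁Z₂/(Z₁+Z₂), |Z| = 7.594 Ω, ∠Z = -9.503°
I = V/|Z| = 35.4/7.594 = 4.661 A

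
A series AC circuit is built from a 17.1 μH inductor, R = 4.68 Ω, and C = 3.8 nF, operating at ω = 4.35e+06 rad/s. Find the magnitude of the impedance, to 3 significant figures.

14.7 Ω

X_L = ωL = 74.4 Ω
X_C = 1/(ωC) = 60.5 Ω
Net reactance X = X_L − X_C = 13.9 Ω
Z = 4.68 + j13.9 Ω
|Z| = √(4.68² + 13.9²) = 14.7 Ω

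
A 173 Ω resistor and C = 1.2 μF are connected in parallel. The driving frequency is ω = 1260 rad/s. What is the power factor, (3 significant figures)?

X_C = 1/(ωC) = 661 Ω
Parallel: admittances add. Y = 1/R + jωC
Y = (0.00578 + j0.00151) S
|Y| = 0.00597 S → |Z| = 1/|Y| = 167 Ω, ∠Z = −∠Y = -14.7°
cos φ = cos(-14.7°) = 0.967

0.967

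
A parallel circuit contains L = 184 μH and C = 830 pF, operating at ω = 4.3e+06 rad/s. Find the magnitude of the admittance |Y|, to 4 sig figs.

2.305 mS

X_L = ωL = 791.2 Ω
X_C = 1/(ωC) = 280.2 Ω
Parallel: admittances add. Y = 1/(jωL) + jωC
Y = (0 + j0.002305) S
|Y| = 0.002305 S → |Z| = 1/|Y| = 433.8 Ω, ∠Z = −∠Y = -90.00°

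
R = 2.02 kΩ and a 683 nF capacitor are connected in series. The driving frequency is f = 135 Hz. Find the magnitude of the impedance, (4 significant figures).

2657 Ω

ω = 2πf = 848.2 rad/s
X_C = 1/(ωC) = 1726 Ω
Z = 2020 − j1726 Ω
|Z| = √(2020² + 1726²) = 2657 Ω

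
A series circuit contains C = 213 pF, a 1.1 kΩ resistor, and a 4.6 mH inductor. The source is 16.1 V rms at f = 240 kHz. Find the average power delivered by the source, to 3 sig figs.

ω = 2πf = 1.508e+06 rad/s
X_L = ωL = 6940 Ω
X_C = 1/(ωC) = 3110 Ω
Net reactance X = X_L − X_C = 3820 Ω
Z = 1100 + j3820 Ω
|Z| = √(1100² + 3820²) = 3980 Ω
∠Z = arctan(3820/1100) = 73.9°
I = V/|Z| = 4.05 mA
P = VI cos φ = 16.1 × 0.00405 × cos(73.9°) = 18.0 mW

18.0 mW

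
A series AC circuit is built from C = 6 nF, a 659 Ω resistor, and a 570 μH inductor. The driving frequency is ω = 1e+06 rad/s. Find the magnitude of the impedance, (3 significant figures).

773 Ω

X_L = ωL = 570 Ω
X_C = 1/(ωC) = 167 Ω
Net reactance X = X_L − X_C = 403 Ω
Z = 659 + j403 Ω
|Z| = √(659² + 403²) = 773 Ω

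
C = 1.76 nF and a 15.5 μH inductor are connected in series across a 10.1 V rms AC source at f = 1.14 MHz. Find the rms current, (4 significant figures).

318.6 mA

ω = 2πf = 7.163e+06 rad/s
X_L = ωL = 111.0 Ω
X_C = 1/(ωC) = 79.32 Ω
Net reactance X = X_L − X_C = 31.70 Ω
Z = j31.70 Ω
|Z| = √(0² + 31.70²) = 31.70 Ω
I = V/|Z| = 10.1/31.70 = 318.6 mA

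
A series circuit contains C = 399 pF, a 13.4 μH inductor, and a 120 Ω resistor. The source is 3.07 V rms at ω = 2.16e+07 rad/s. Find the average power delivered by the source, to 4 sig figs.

25.43 mW

X_L = ωL = 289.4 Ω
X_C = 1/(ωC) = 116.0 Ω
Net reactance X = X_L − X_C = 173.4 Ω
Z = 120.0 + j173.4 Ω
|Z| = √(120.0² + 173.4²) = 210.9 Ω
∠Z = arctan(173.4/120.0) = 55.32°
I = V/|Z| = 14.56 mA
P = VI cos φ = 3.07 × 0.01456 × cos(55.32°) = 25.43 mW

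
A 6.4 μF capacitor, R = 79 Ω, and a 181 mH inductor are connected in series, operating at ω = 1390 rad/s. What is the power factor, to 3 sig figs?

X_L = ωL = 252 Ω
X_C = 1/(ωC) = 112 Ω
Net reactance X = X_L − X_C = 139 Ω
Z = 79.0 + j139 Ω
|Z| = √(79.0² + 139²) = 160 Ω
∠Z = arctan(139/79.0) = 60.4°
cos φ = cos(60.4°) = 0.494

0.494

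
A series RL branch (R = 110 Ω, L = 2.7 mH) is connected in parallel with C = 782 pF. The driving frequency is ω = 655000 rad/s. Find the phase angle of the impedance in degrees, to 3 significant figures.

X_L = ωL = 1770 Ω
X_C = 1/(ωC) = 1950 Ω
Branch 1 (R+jX_L): Z₁ = 110 + j1770 Ω, |Z₁| = 1770 Ω
Branch 2 (−jX_C): Z₂ = −j1950 Ω
Parallel: Z = Z₁Z₂/(Z₁+Z₂), |Z| = 16100 Ω, ∠Z = 55.5°

55.5°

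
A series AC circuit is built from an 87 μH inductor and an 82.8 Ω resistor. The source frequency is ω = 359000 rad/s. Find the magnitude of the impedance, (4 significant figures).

X_L = ωL = 31.23 Ω
Z = 82.80 + j31.23 Ω
|Z| = √(82.80² + 31.23²) = 88.49 Ω

88.49 Ω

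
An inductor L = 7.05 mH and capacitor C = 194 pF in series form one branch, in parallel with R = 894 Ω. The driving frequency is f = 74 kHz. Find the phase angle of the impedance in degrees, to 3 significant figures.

ω = 2πf = 465000 rad/s
X_L = ωL = 3280 Ω
X_C = 1/(ωC) = 11100 Ω
Branch 1: Z₁ = R = 894 Ω
Branch 2 (series LC): Z₂ = j(X_L − X_C) = −j7810 Ω
Parallel: Z = Z₁Z₂/(Z₁+Z₂), |Z| = 888 Ω, ∠Z = -6.53°

-6.53°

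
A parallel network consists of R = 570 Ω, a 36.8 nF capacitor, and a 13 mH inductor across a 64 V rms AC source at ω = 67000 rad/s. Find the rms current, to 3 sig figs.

140 mA

X_L = ωL = 871 Ω
X_C = 1/(ωC) = 406 Ω
Parallel: admittances add. Y = 1/R + 1/(jωL) + jωC
Y = (0.00175 + j0.00132) S
|Y| = 0.00219 S → |Z| = 1/|Y| = 456 Ω, ∠Z = −∠Y = -36.9°
I = V/|Z| = 64/456 = 140 mA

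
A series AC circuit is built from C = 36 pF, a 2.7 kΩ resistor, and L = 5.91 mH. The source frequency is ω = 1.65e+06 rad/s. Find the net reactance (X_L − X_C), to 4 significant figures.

-7084 Ω

X_L = ωL = 9752 Ω
X_C = 1/(ωC) = 16840 Ω
X = 9752 − 16840 = -7084 Ω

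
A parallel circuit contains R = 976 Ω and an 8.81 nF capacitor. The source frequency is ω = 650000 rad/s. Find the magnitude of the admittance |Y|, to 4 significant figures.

5.817 mS

X_C = 1/(ωC) = 174.6 Ω
Parallel: admittances add. Y = 1/R + jωC
Y = (0.001025 + j0.005727) S
|Y| = 0.005817 S → |Z| = 1/|Y| = 171.9 Ω, ∠Z = −∠Y = -79.86°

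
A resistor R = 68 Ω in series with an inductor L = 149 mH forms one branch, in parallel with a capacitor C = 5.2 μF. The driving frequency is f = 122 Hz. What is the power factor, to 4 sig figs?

0.8408

ω = 2πf = 766.5 rad/s
X_L = ωL = 114.2 Ω
X_C = 1/(ωC) = 250.9 Ω
Branch 1 (R+jX_L): Z₁ = 68.00 + j114.2 Ω, |Z₁| = 132.9 Ω
Branch 2 (−jX_C): Z₂ = −j250.9 Ω
Parallel: Z = Z₁Z₂/(Z₁+Z₂), |Z| = 218.5 Ω, ∠Z = 32.78°
cos φ = cos(32.78°) = 0.8408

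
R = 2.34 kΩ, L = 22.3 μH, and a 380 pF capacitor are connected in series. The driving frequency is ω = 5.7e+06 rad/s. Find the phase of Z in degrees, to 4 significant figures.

X_L = ωL = 127.1 Ω
X_C = 1/(ωC) = 461.7 Ω
Net reactance X = X_L − X_C = -334.6 Ω
Z = 2340 − j334.6 Ω
|Z| = √(2340² + 334.6²) = 2364 Ω
∠Z = arctan(-334.6/2340) = -8.137°

-8.137°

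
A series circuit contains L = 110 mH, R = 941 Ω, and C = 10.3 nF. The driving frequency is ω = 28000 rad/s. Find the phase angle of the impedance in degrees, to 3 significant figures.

-22.4°

X_L = ωL = 3080 Ω
X_C = 1/(ωC) = 3470 Ω
Net reactance X = X_L − X_C = -387 Ω
Z = 941 − j387 Ω
|Z| = √(941² + 387²) = 1020 Ω
∠Z = arctan(-387/941) = -22.4°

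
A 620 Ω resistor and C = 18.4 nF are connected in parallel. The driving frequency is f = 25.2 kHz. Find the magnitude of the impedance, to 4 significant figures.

ω = 2πf = 158300 rad/s
X_C = 1/(ωC) = 343.2 Ω
Parallel: admittances add. Y = 1/R + jωC
Y = (0.001613 + j0.002913) S
|Y| = 0.003330 S → |Z| = 1/|Y| = 300.3 Ω, ∠Z = −∠Y = -61.03°

300.3 Ω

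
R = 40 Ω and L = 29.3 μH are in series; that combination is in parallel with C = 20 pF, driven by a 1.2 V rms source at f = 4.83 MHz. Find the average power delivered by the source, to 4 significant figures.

72.70 μW

ω = 2πf = 3.035e+07 rad/s
X_L = ωL = 889.2 Ω
X_C = 1/(ωC) = 1648 Ω
Branch 1 (R+jX_L): Z₁ = 40.00 + j889.2 Ω, |Z₁| = 890.1 Ω
Branch 2 (−jX_C): Z₂ = −j1648 Ω
Parallel: Z = Z₁Z₂/(Z₁+Z₂), |Z| = 1931 Ω, ∠Z = 84.41°
I = V/|Z| = 621.4 μA
P = VI cos φ = 1.2 × 0.0006214 × cos(84.41°) = 72.70 μW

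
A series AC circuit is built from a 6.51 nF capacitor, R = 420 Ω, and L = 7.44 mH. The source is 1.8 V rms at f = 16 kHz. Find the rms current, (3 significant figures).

2.03 mA

ω = 2πf = 100500 rad/s
X_L = ωL = 748 Ω
X_C = 1/(ωC) = 1530 Ω
Net reactance X = X_L − X_C = -780 Ω
Z = 420 − j780 Ω
|Z| = √(420² + 780²) = 886 Ω
I = V/|Z| = 1.8/886 = 2.03 mA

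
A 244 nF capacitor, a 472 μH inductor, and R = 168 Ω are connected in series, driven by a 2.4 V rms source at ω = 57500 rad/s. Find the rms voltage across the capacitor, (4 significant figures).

0.9848 V

X_L = ωL = 27.14 Ω
X_C = 1/(ωC) = 71.28 Ω
Net reactance X = X_L − X_C = -44.14 Ω
Z = 168.0 − j44.14 Ω
|Z| = √(168.0² + 44.14²) = 173.7 Ω
I = V/|Z| = 13.82 mA
V_C = I·|Z_C| = 0.01382 × 71.28 = 0.9848 V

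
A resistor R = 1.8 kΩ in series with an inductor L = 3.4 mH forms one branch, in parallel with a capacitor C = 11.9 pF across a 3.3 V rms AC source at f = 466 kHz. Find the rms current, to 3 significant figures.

214 μA

ω = 2πf = 2.928e+06 rad/s
X_L = ωL = 9960 Ω
X_C = 1/(ωC) = 28700 Ω
Branch 1 (R+jX_L): Z₁ = 1800 + j9960 Ω, |Z₁| = 10100 Ω
Branch 2 (−jX_C): Z₂ = −j28700 Ω
Parallel: Z = Z₁Z₂/(Z₁+Z₂), |Z| = 15400 Ω, ∠Z = 74.3°
I = V/|Z| = 3.3/15400 = 214 μA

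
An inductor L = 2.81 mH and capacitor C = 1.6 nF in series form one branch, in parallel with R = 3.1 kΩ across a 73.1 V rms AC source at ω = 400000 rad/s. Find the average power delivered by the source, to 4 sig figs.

X_L = ωL = 1124 Ω
X_C = 1/(ωC) = 1562 Ω
Branch 1: Z₁ = R = 3100 Ω
Branch 2 (series LC): Z₂ = j(X_L − X_C) = −j438.5 Ω
Parallel: Z = Z₁Z₂/(Z₁+Z₂), |Z| = 434.2 Ω, ∠Z = -81.95°
I = V/|Z| = 168.4 mA
P = VI cos φ = 73.1 × 0.1684 × cos(-81.95°) = 1.724 W

1.724 W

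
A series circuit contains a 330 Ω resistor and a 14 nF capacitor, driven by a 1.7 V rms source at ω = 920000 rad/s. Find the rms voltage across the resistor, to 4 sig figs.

1.655 V

X_C = 1/(ωC) = 77.64 Ω
Z = 330.0 − j77.64 Ω
|Z| = √(330.0² + 77.64²) = 339.0 Ω
I = V/|Z| = 5.015 mA
V_R = I·|Z_R| = 0.005015 × 330.0 = 1.655 V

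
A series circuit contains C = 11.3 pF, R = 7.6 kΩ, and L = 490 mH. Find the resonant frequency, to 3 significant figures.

67.6 kHz

ω₀ = 1/√(LC) = 1/√(0.49 × 1.13e-11) = 425000 rad/s
f₀ = ω₀/(2π) = 67.6 kHz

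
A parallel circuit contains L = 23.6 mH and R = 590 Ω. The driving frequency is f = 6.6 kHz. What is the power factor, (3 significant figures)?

0.856

ω = 2πf = 41470 rad/s
X_L = ωL = 979 Ω
Parallel: admittances add. Y = 1/R + 1/(jωL)
Y = (0.00169 − j0.00102) S
|Y| = 0.00198 S → |Z| = 1/|Y| = 505 Ω, ∠Z = −∠Y = 31.1°
cos φ = cos(31.1°) = 0.856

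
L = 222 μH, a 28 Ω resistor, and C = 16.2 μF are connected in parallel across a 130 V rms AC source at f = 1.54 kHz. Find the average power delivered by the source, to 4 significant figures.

603.6 W

ω = 2πf = 9676 rad/s
X_L = ωL = 2.148 Ω
X_C = 1/(ωC) = 6.379 Ω
Parallel: admittances add. Y = 1/R + 1/(jωL) + jωC
Y = (0.03571 − j0.3088) S
|Y| = 0.3108 S → |Z| = 1/|Y| = 3.217 Ω, ∠Z = −∠Y = 83.40°
I = V/|Z| = 40.41 A
P = VI cos φ = 130 × 40.41 × cos(83.40°) = 603.6 W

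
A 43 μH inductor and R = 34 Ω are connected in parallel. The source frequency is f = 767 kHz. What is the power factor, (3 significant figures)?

ω = 2πf = 4.819e+06 rad/s
X_L = ωL = 207 Ω
Parallel: admittances add. Y = 1/R + 1/(jωL)
Y = (0.0294 − j0.00483) S
|Y| = 0.0298 S → |Z| = 1/|Y| = 33.6 Ω, ∠Z = −∠Y = 9.32°
cos φ = cos(9.32°) = 0.987

0.987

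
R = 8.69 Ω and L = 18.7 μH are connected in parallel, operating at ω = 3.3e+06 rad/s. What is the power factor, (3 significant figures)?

X_L = ωL = 61.7 Ω
Parallel: admittances add. Y = 1/R + 1/(jωL)
Y = (0.115 − j0.0162) S
|Y| = 0.116 S → |Z| = 1/|Y| = 8.61 Ω, ∠Z = −∠Y = 8.02°
cos φ = cos(8.02°) = 0.990

0.990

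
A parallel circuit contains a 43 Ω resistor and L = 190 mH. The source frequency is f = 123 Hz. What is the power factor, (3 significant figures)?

0.960

ω = 2πf = 772.8 rad/s
X_L = ωL = 147 Ω
Parallel: admittances add. Y = 1/R + 1/(jωL)
Y = (0.0233 − j0.00681) S
|Y| = 0.0242 S → |Z| = 1/|Y| = 41.3 Ω, ∠Z = −∠Y = 16.3°
cos φ = cos(16.3°) = 0.960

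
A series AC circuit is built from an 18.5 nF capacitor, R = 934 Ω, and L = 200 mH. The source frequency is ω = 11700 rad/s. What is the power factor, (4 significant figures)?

X_L = ωL = 2340 Ω
X_C = 1/(ωC) = 4620 Ω
Net reactance X = X_L − X_C = -2280 Ω
Z = 934.0 − j2280 Ω
|Z| = √(934.0² + 2280²) = 2464 Ω
∠Z = arctan(-2280/934.0) = -67.72°
cos φ = cos(-67.72°) = 0.3791

0.3791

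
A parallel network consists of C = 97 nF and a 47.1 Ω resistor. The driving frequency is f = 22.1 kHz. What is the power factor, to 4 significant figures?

ω = 2πf = 138900 rad/s
X_C = 1/(ωC) = 74.24 Ω
Parallel: admittances add. Y = 1/R + jωC
Y = (0.02123 + j0.01347) S
|Y| = 0.02514 S → |Z| = 1/|Y| = 39.77 Ω, ∠Z = −∠Y = -32.39°
cos φ = cos(-32.39°) = 0.8444

0.8444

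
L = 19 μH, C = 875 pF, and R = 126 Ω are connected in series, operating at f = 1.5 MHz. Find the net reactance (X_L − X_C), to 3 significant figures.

57.8 Ω

ω = 2πf = 9.425e+06 rad/s
X_L = ωL = 179 Ω
X_C = 1/(ωC) = 121 Ω
X = 179 − 121 = 57.8 Ω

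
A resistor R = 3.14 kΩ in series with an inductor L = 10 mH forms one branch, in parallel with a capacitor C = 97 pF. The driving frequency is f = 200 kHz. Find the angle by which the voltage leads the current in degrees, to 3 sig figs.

ω = 2πf = 1.257e+06 rad/s
X_L = ωL = 12600 Ω
X_C = 1/(ωC) = 8200 Ω
Branch 1 (R+jX_L): Z₁ = 3140 + j12600 Ω, |Z₁| = 13000 Ω
Branch 2 (−jX_C): Z₂ = −j8200 Ω
Parallel: Z = Z₁Z₂/(Z₁+Z₂), |Z| = 19800 Ω, ∠Z = -68.3°

-68.3°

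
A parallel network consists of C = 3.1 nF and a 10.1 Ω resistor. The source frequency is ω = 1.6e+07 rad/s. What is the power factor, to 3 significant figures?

0.894

X_C = 1/(ωC) = 20.2 Ω
Parallel: admittances add. Y = 1/R + jωC
Y = (0.0990 + j0.0496) S
|Y| = 0.111 S → |Z| = 1/|Y| = 9.03 Ω, ∠Z = −∠Y = -26.6°
cos φ = cos(-26.6°) = 0.894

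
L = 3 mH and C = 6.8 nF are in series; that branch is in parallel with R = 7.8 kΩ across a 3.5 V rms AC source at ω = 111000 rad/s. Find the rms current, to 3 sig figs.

3.56 mA

X_L = ωL = 333 Ω
X_C = 1/(ωC) = 1320 Ω
Branch 1: Z₁ = R = 7800 Ω
Branch 2 (series LC): Z₂ = j(X_L − X_C) = −j992 Ω
Parallel: Z = Z₁Z₂/(Z₁+Z₂), |Z| = 984 Ω, ∠Z = -82.8°
I = V/|Z| = 3.5/984 = 3.56 mA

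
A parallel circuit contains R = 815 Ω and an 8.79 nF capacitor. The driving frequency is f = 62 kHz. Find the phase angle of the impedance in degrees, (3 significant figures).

ω = 2πf = 389600 rad/s
X_C = 1/(ωC) = 292 Ω
Parallel: admittances add. Y = 1/R + jωC
Y = (0.00123 + j0.00342) S
|Y| = 0.00364 S → |Z| = 1/|Y| = 275 Ω, ∠Z = −∠Y = -70.3°

-70.3°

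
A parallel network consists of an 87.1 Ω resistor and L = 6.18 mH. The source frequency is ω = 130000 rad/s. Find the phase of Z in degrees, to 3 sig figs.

X_L = ωL = 803 Ω
Parallel: admittances add. Y = 1/R + 1/(jωL)
Y = (0.0115 − j0.00124) S
|Y| = 0.0115 S → |Z| = 1/|Y| = 86.6 Ω, ∠Z = −∠Y = 6.19°

6.19°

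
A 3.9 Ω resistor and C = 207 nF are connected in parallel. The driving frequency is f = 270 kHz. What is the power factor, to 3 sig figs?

ω = 2πf = 1.696e+06 rad/s
X_C = 1/(ωC) = 2.85 Ω
Parallel: admittances add. Y = 1/R + jωC
Y = (0.256 + j0.351) S
|Y| = 0.435 S → |Z| = 1/|Y| = 2.30 Ω, ∠Z = −∠Y = -53.9°
cos φ = cos(-53.9°) = 0.590

0.590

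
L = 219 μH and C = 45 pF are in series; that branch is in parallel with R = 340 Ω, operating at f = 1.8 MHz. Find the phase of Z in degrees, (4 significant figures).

ω = 2πf = 1.131e+07 rad/s
X_L = ωL = 2477 Ω
X_C = 1/(ωC) = 1965 Ω
Branch 1: Z₁ = R = 340.0 Ω
Branch 2 (series LC): Z₂ = j(X_L − X_C) = j512.0 Ω
Parallel: Z = Z₁Z₂/(Z₁+Z₂), |Z| = 283.2 Ω, ∠Z = 33.59°

33.59°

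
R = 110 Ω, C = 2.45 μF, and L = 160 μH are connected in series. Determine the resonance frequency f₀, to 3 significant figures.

8.04 kHz

ω₀ = 1/√(LC) = 1/√(0.00016 × 2.45e-06) = 50510 rad/s
f₀ = ω₀/(2π) = 8.04 kHz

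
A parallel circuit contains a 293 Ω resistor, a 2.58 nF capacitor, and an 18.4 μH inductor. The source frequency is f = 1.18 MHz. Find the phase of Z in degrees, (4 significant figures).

-73.87°

ω = 2πf = 7.414e+06 rad/s
X_L = ωL = 136.4 Ω
X_C = 1/(ωC) = 52.28 Ω
Parallel: admittances add. Y = 1/R + 1/(jωL) + jωC
Y = (0.003413 + j0.01180) S
|Y| = 0.01228 S → |Z| = 1/|Y| = 81.42 Ω, ∠Z = −∠Y = -73.87°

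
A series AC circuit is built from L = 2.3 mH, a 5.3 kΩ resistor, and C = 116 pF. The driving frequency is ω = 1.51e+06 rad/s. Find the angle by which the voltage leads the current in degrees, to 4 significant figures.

X_L = ωL = 3473 Ω
X_C = 1/(ωC) = 5709 Ω
Net reactance X = X_L − X_C = -2236 Ω
Z = 5300 − j2236 Ω
|Z| = √(5300² + 2236²) = 5752 Ω
∠Z = arctan(-2236/5300) = -22.87°

-22.87°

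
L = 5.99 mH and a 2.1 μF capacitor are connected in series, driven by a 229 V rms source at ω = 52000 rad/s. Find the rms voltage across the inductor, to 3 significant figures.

236 V

X_L = ωL = 311 Ω
X_C = 1/(ωC) = 9.16 Ω
Net reactance X = X_L − X_C = 302 Ω
Z = j302 Ω
|Z| = √(0² + 302²) = 302 Ω
I = V/|Z| = 757 mA
V_L = I·|Z_L| = 0.757 × 311 = 236 V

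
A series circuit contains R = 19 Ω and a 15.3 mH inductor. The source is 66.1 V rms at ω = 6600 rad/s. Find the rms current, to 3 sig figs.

X_L = ωL = 101 Ω
Z = 19.0 + j101 Ω
|Z| = √(19.0² + 101²) = 103 Ω
I = V/|Z| = 66.1/103 = 643 mA

643 mA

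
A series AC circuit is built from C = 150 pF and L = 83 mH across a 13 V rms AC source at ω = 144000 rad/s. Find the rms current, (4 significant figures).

X_L = ωL = 11950 Ω
X_C = 1/(ωC) = 46300 Ω
Net reactance X = X_L − X_C = -34340 Ω
Z = − j34340 Ω
|Z| = √(0² + 34340²) = 34340 Ω
I = V/|Z| = 13/34340 = 378.5 μA

378.5 μA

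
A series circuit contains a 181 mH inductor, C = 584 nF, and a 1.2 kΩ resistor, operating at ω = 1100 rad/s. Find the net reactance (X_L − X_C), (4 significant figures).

X_L = ωL = 199.1 Ω
X_C = 1/(ωC) = 1557 Ω
X = 199.1 − 1557 = -1358 Ω

-1358 Ω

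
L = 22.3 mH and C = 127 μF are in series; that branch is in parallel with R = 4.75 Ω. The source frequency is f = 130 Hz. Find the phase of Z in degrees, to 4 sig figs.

ω = 2πf = 816.8 rad/s
X_L = ωL = 18.21 Ω
X_C = 1/(ωC) = 9.640 Ω
Branch 1: Z₁ = R = 4.750 Ω
Branch 2 (series LC): Z₂ = j(X_L − X_C) = j8.575 Ω
Parallel: Z = Z₁Z₂/(Z₁+Z₂), |Z| = 4.155 Ω, ∠Z = 28.98°

28.98°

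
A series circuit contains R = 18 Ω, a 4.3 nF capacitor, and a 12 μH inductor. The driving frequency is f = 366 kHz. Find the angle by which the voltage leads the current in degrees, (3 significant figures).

-76.2°

ω = 2πf = 2.3e+06 rad/s
X_L = ωL = 27.6 Ω
X_C = 1/(ωC) = 101 Ω
Net reactance X = X_L − X_C = -73.5 Ω
Z = 18.0 − j73.5 Ω
|Z| = √(18.0² + 73.5²) = 75.7 Ω
∠Z = arctan(-73.5/18.0) = -76.2°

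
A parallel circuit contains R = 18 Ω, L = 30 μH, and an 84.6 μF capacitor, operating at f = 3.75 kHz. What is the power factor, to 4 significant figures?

ω = 2πf = 23560 rad/s
X_L = ωL = 0.7069 Ω
X_C = 1/(ωC) = 0.5017 Ω
Parallel: admittances add. Y = 1/R + 1/(jωL) + jωC
Y = (0.05556 + j0.5786) S
|Y| = 0.5813 S → |Z| = 1/|Y| = 1.720 Ω, ∠Z = −∠Y = -84.52°
cos φ = cos(-84.52°) = 0.09557

0.09557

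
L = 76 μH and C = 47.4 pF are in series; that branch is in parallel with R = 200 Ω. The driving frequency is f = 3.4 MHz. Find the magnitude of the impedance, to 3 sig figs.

ω = 2πf = 2.136e+07 rad/s
X_L = ωL = 1620 Ω
X_C = 1/(ωC) = 988 Ω
Branch 1: Z₁ = R = 200 Ω
Branch 2 (series LC): Z₂ = j(X_L − X_C) = j636 Ω
Parallel: Z = Z₁Z₂/(Z₁+Z₂), |Z| = 191 Ω, ∠Z = 17.5°

191 Ω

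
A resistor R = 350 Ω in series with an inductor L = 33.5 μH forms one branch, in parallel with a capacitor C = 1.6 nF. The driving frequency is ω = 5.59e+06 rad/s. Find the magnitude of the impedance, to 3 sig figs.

124 Ω

X_L = ωL = 187 Ω
X_C = 1/(ωC) = 112 Ω
Branch 1 (R+jX_L): Z₁ = 350 + j187 Ω, |Z₁| = 397 Ω
Branch 2 (−jX_C): Z₂ = −j112 Ω
Parallel: Z = Z₁Z₂/(Z₁+Z₂), |Z| = 124 Ω, ∠Z = -74.0°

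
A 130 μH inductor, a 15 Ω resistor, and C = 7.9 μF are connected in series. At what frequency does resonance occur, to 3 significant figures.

ω₀ = 1/√(LC) = 1/√(0.00013 × 7.9e-06) = 31200 rad/s
f₀ = ω₀/(2π) = 4.97 kHz

4.97 kHz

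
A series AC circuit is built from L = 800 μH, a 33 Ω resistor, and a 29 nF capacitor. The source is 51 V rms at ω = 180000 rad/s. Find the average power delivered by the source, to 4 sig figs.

X_L = ωL = 144.0 Ω
X_C = 1/(ωC) = 191.6 Ω
Net reactance X = X_L − X_C = -47.57 Ω
Z = 33.00 − j47.57 Ω
|Z| = √(33.00² + 47.57²) = 57.90 Ω
∠Z = arctan(-47.57/33.00) = -55.25°
I = V/|Z| = 880.9 mA
P = VI cos φ = 51 × 0.8809 × cos(-55.25°) = 25.61 W

25.61 W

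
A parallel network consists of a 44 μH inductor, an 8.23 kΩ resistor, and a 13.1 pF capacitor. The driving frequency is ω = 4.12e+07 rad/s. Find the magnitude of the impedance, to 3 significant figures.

X_L = ωL = 1810 Ω
X_C = 1/(ωC) = 1850 Ω
Parallel: admittances add. Y = 1/R + 1/(jωL) + jωC
Y = (0.000122 − j1.19e-05) S
|Y| = 0.000122 S → |Z| = 1/|Y| = 8190 Ω, ∠Z = −∠Y = 5.60°

8190 Ω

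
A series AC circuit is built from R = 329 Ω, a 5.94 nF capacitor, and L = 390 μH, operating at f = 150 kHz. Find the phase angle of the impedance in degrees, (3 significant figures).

ω = 2πf = 942500 rad/s
X_L = ωL = 368 Ω
X_C = 1/(ωC) = 179 Ω
Net reactance X = X_L − X_C = 189 Ω
Z = 329 + j189 Ω
|Z| = √(329² + 189²) = 379 Ω
∠Z = arctan(189/329) = 29.9°

29.9°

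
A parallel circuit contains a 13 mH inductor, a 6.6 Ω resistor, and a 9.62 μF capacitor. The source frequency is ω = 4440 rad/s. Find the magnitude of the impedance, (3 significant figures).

6.51 Ω

X_L = ωL = 57.7 Ω
X_C = 1/(ωC) = 23.4 Ω
Parallel: admittances add. Y = 1/R + 1/(jωL) + jωC
Y = (0.152 + j0.0254) S
|Y| = 0.154 S → |Z| = 1/|Y| = 6.51 Ω, ∠Z = −∠Y = -9.51°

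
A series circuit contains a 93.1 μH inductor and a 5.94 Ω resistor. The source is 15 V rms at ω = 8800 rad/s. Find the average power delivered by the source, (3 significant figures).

37.2 W

X_L = ωL = 0.819 Ω
Z = 5.94 + j0.819 Ω
|Z| = √(5.94² + 0.819²) = 6.00 Ω
∠Z = arctan(0.819/5.94) = 7.85°
I = V/|Z| = 2.50 A
P = VI cos φ = 15 × 2.50 × cos(7.85°) = 37.2 W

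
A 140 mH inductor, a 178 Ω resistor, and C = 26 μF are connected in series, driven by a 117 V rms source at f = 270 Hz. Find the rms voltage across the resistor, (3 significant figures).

74.6 V

ω = 2πf = 1696 rad/s
X_L = ωL = 238 Ω
X_C = 1/(ωC) = 22.7 Ω
Net reactance X = X_L − X_C = 215 Ω
Z = 178 + j215 Ω
|Z| = √(178² + 215²) = 279 Ω
I = V/|Z| = 419 mA
V_R = I·|Z_R| = 0.419 × 178 = 74.6 V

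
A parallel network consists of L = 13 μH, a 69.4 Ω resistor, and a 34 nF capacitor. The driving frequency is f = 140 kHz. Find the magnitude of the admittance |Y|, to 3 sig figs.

59.3 mS

ω = 2πf = 879600 rad/s
X_L = ωL = 11.4 Ω
X_C = 1/(ωC) = 33.4 Ω
Parallel: admittances add. Y = 1/R + 1/(jωL) + jωC
Y = (0.0144 − j0.0575) S
|Y| = 0.0593 S → |Z| = 1/|Y| = 16.9 Ω, ∠Z = −∠Y = 75.9°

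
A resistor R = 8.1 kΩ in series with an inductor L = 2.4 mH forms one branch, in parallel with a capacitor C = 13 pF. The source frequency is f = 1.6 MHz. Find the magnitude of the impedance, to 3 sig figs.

10600 Ω

ω = 2πf = 1.005e+07 rad/s
X_L = ωL = 24100 Ω
X_C = 1/(ωC) = 7650 Ω
Branch 1 (R+jX_L): Z₁ = 8100 + j24100 Ω, |Z₁| = 25500 Ω
Branch 2 (−jX_C): Z₂ = −j7650 Ω
Parallel: Z = Z₁Z₂/(Z₁+Z₂), |Z| = 10600 Ω, ∠Z = -82.4°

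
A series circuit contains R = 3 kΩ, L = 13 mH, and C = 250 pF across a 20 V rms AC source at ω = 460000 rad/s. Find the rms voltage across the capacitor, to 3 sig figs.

43.0 V

X_L = ωL = 5980 Ω
X_C = 1/(ωC) = 8700 Ω
Net reactance X = X_L − X_C = -2720 Ω
Z = 3000 − j2720 Ω
|Z| = √(3000² + 2720²) = 4050 Ω
I = V/|Z| = 4.94 mA
V_C = I·|Z_C| = 0.00494 × 8700 = 43.0 V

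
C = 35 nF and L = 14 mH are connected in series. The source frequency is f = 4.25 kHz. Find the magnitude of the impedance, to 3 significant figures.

ω = 2πf = 26700 rad/s
X_L = ωL = 374 Ω
X_C = 1/(ωC) = 1070 Ω
Net reactance X = X_L − X_C = -696 Ω
Z = − j696 Ω
|Z| = √(0² + 696²) = 696 Ω

696 Ω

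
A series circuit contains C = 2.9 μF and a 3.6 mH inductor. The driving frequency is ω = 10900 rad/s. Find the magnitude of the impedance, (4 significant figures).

X_L = ωL = 39.24 Ω
X_C = 1/(ωC) = 31.64 Ω
Net reactance X = X_L − X_C = 7.604 Ω
Z = j7.604 Ω
|Z| = √(0² + 7.604²) = 7.604 Ω

7.604 Ω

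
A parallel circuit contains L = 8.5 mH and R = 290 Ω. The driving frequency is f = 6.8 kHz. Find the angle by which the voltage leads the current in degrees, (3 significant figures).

38.6°

ω = 2πf = 42730 rad/s
X_L = ωL = 363 Ω
Parallel: admittances add. Y = 1/R + 1/(jωL)
Y = (0.00345 − j0.00275) S
|Y| = 0.00441 S → |Z| = 1/|Y| = 227 Ω, ∠Z = −∠Y = 38.6°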